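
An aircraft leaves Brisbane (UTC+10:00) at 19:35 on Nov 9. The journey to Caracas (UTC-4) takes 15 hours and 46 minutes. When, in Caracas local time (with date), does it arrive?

21:21 on November 9

Convert departure to UTC: 19:35 − 10:00 = 09:35 UTC on Nov 9.
Add 15 hours 46 minutes travel time → 01:21 UTC (Nov 10).
Caracas is UTC−4:00, so local arrival = 01:21 − 4:00 = 21:21 on Nov 9.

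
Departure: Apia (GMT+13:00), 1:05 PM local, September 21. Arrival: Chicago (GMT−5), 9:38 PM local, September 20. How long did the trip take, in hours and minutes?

Departure in UTC: 1:05 PM − 13:00 = 12:05 AM on Sep 21.
Arrival in UTC: 9:38 PM + 5:00 = 2:38 AM on Sep 21.
Elapsed = 2:38 AM − 12:05 AM = 2 hours 33 minutes.

2 hours 33 minutes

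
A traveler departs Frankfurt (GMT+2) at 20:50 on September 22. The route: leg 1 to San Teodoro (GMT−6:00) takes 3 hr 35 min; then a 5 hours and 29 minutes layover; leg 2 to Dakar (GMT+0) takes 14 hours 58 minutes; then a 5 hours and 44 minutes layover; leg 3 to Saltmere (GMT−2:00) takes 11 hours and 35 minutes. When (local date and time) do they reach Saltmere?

Convert departure to UTC: 20:50 − 2:00 = 18:50 UTC on Sep 22.
Add 3 hours and 35 minutes leg 1 → 22:25 UTC.
Add 5 hours 29 minutes layover in San Teodoro → 03:54 UTC (Sep 23).
Add 14 hours 58 minutes leg 2 → 18:52 UTC.
Add 5 hours and 44 minutes layover in Dakar → 00:36 UTC (Sep 24).
Add 11 hours and 35 minutes leg 3 → 12:11 UTC.
Saltmere is UTC−2:00, so local arrival = 12:11 − 2:00 = 10:11 on Sep 24.

10:11 on September 24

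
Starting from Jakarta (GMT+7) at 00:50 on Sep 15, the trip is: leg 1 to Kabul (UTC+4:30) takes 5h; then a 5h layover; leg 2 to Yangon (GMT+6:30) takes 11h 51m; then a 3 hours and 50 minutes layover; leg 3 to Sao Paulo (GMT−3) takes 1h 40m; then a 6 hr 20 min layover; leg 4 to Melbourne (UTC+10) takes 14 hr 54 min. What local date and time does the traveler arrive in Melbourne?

04:25 on September 17

Convert departure to UTC: 00:50 − 7:00 = 17:50 UTC on Sep 14.
Add 5 hours leg 1 → 22:50 UTC.
Add 5 hours layover in Kabul → 03:50 UTC (Sep 15).
Add 11 hours and 51 minutes leg 2 → 15:41 UTC.
Add 3 hours and 50 minutes layover in Yangon → 19:31 UTC.
Add 1 hour 40 minutes leg 3 → 21:11 UTC.
Add 6 hours 20 minutes layover in Sao Paulo → 03:31 UTC (Sep 16).
Add 14 hours and 54 minutes leg 4 → 18:25 UTC.
Melbourne is UTC+10:00, so local arrival = 18:25 + 10:00 = 04:25 on Sep 17.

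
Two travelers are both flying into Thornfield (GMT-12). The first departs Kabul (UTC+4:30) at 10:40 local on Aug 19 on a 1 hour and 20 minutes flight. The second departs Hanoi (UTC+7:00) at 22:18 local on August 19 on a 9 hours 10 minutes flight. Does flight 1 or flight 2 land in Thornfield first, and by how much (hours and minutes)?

the first, by 16 hours 58 minutes

Flight 1 in UTC: 10:40 − 4:30 = 06:10 on Aug 19.
+1 hour and 20 minutes → arrive 07:30 UTC on Aug 19.
Flight 2 in UTC: 22:18 − 7:00 = 15:18 on Aug 19.
+9 hours 10 minutes → arrive 00:28 UTC on Aug 20.
Flight 1 lands earlier by 16 hours 58 minutes.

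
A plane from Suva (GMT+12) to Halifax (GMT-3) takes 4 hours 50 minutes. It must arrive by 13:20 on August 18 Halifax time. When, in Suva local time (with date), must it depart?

Target arrival in UTC: 13:20 + 3:00 = 16:20 on Aug 18.
Subtract 4 hours and 50 minutes → departure 11:30 UTC on Aug 18.
Suva is UTC+12:00: 11:30 + 12:00 = 23:30 on Aug 18.

23:30 on Aug 18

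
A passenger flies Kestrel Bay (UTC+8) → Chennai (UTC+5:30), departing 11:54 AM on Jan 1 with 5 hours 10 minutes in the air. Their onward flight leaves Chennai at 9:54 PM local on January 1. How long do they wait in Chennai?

Convert departure to UTC: 11:54 AM − 8:00 = 3:54 AM UTC on Jan 1.
Add 5 hours and 10 minutes flight time → 9:04 AM UTC.
Chennai is UTC+5:30, so local arrival = 9:04 AM + 5:30 = 2:34 PM on Jan 1.
Layover = 9:54 PM − 2:34 PM = 7 hours 20 minutes.

7 hours 20 minutes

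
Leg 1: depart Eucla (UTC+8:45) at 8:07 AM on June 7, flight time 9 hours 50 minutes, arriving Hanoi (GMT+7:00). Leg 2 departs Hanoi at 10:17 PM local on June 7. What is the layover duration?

6 hours 5 minutes

Convert departure to UTC: 8:07 AM − 8:45 = 11:22 PM UTC on Jun 6.
Add 9 hours 50 minutes flight time → 9:12 AM UTC (Jun 7).
Hanoi is UTC+7:00, so local arrival = 9:12 AM + 7:00 = 4:12 PM on Jun 7.
Layover = 10:17 PM − 4:12 PM = 6 hours 5 minutes.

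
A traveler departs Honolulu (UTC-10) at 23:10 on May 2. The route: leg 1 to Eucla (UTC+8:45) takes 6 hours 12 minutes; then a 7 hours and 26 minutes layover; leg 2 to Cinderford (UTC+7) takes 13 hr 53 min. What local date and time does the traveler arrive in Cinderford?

Convert departure to UTC: 23:10 + 10:00 = 09:10 UTC on May 3.
Add 6 hours and 12 minutes leg 1 → 15:22 UTC.
Add 7 hours 26 minutes layover in Eucla → 22:48 UTC.
Add 13 hours 53 minutes leg 2 → 12:41 UTC (May 4).
Cinderford is UTC+7:00, so local arrival = 12:41 + 7:00 = 19:41 on May 4.

19:41 on May 4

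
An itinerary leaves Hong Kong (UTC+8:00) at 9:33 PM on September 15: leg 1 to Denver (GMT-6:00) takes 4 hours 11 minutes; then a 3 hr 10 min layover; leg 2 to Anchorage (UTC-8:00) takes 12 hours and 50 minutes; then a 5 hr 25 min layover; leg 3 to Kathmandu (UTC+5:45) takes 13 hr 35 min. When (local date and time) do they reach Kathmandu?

10:29 AM on September 17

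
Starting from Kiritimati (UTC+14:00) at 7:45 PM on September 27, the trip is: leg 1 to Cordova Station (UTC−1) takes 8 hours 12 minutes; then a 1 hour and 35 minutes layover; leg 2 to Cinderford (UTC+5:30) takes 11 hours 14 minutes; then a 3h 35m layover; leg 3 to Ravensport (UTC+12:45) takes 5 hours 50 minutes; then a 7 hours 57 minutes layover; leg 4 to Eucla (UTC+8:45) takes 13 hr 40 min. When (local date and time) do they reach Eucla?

6:33 PM on September 29

Convert departure to UTC: 7:45 PM − 14:00 = 5:45 AM UTC on Sep 27.
Add 8 hours and 12 minutes leg 1 → 1:57 PM UTC.
Add 1 hour and 35 minutes layover in Cordova Station → 3:32 PM UTC.
Add 11 hours and 14 minutes leg 2 → 2:46 AM UTC (Sep 28).
Add 3 hours 35 minutes layover in Cinderford → 6:21 AM UTC.
Add 5 hours and 50 minutes leg 3 → 12:11 PM UTC.
Add 7 hours and 57 minutes layover in Ravensport → 8:08 PM UTC.
Add 13 hours and 40 minutes leg 4 → 9:48 AM UTC (Sep 29).
Eucla is UTC+8:45, so local arrival = 9:48 AM + 8:45 = 6:33 PM on Sep 29.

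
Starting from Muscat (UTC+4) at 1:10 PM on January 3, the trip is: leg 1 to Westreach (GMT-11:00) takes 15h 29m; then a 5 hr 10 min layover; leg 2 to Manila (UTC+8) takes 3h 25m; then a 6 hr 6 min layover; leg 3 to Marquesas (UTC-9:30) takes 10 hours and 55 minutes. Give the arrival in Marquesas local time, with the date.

4:45 PM on Jan 4

Convert departure to UTC: 1:10 PM − 4:00 = 9:10 AM UTC on Jan 3.
Add 15 hours 29 minutes leg 1 → 12:39 AM UTC (Jan 4).
Add 5 hours and 10 minutes layover in Westreach → 5:49 AM UTC.
Add 3 hours and 25 minutes leg 2 → 9:14 AM UTC.
Add 6 hours and 6 minutes layover in Manila → 3:20 PM UTC.
Add 10 hours and 55 minutes leg 3 → 2:15 AM UTC (Jan 5).
Marquesas is UTC−9:30, so local arrival = 2:15 AM − 9:30 = 4:45 PM on Jan 4.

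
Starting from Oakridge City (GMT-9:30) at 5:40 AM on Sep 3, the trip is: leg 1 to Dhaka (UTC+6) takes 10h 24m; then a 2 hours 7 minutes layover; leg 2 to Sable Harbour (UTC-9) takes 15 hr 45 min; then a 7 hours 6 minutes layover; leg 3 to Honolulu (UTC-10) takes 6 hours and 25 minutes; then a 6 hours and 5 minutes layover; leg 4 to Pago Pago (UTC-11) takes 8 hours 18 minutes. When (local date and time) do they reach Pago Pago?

12:20 PM on September 5

Convert departure to UTC: 5:40 AM + 9:30 = 3:10 PM UTC on Sep 3.
Add 10 hours 24 minutes leg 1 → 1:34 AM UTC (Sep 4).
Add 2 hours 7 minutes layover in Dhaka → 3:41 AM UTC.
Add 15 hours 45 minutes leg 2 → 7:26 PM UTC.
Add 7 hours and 6 minutes layover in Sable Harbour → 2:32 AM UTC (Sep 5).
Add 6 hours and 25 minutes leg 3 → 8:57 AM UTC.
Add 6 hours 5 minutes layover in Honolulu → 3:02 PM UTC.
Add 8 hours 18 minutes leg 4 → 11:20 PM UTC.
Pago Pago is UTC−11:00, so local arrival = 11:20 PM − 11:00 = 12:20 PM on Sep 5.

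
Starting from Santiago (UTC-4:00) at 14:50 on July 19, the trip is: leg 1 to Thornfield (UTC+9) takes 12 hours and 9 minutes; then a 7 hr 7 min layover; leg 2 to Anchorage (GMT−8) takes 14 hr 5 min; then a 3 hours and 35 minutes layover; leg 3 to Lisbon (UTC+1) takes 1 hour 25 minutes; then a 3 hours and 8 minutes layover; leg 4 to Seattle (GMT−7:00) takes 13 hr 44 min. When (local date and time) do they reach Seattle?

Convert departure to UTC: 14:50 + 4:00 = 18:50 UTC on Jul 19.
Add 12 hours and 9 minutes leg 1 → 06:59 UTC (Jul 20).
Add 7 hours 7 minutes layover in Thornfield → 14:06 UTC.
Add 14 hours and 5 minutes leg 2 → 04:11 UTC (Jul 21).
Add 3 hours and 35 minutes layover in Anchorage → 07:46 UTC.
Add 1 hour 25 minutes leg 3 → 09:11 UTC.
Add 3 hours 8 minutes layover in Lisbon → 12:19 UTC.
Add 13 hours 44 minutes leg 4 → 02:03 UTC (Jul 22).
Seattle is UTC−7:00, so local arrival = 02:03 − 7:00 = 19:03 on Jul 21.

19:03 on Jul 21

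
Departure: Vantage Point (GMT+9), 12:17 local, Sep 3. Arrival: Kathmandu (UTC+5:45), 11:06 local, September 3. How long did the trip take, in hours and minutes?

2 hours 4 minutes

Kathmandu is 3:15 behind Vantage Point.
Clock-face elapsed time (ignoring zones) is −1 hour 11 minutes.
Actual elapsed = −1 hour 11 minutes + 3:15 = 2 hours 4 minutes.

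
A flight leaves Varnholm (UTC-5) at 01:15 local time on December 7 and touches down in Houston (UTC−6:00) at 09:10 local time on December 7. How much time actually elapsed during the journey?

8 hours 55 minutes

Houston is 1:00 behind Varnholm.
Clock-face elapsed time (ignoring zones) is 7 hours 55 minutes.
Actual elapsed = 7 hours 55 minutes + 1:00 = 8 hours 55 minutes.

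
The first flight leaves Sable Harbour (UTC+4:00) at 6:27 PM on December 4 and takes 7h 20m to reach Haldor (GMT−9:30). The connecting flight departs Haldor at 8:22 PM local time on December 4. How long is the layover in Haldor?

Convert departure to UTC: 6:27 PM − 4:00 = 2:27 PM UTC on Dec 4.
Add 7 hours 20 minutes flight time → 9:47 PM UTC.
Haldor is UTC−9:30, so local arrival = 9:47 PM − 9:30 = 12:17 PM on Dec 4.
Layover = 8:22 PM − 12:17 PM = 8 hours 5 minutes.

8 hours 5 minutes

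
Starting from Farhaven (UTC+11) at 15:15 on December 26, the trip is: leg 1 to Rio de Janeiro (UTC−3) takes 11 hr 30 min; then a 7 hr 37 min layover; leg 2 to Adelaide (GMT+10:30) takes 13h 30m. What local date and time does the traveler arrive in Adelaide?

23:22 on December 27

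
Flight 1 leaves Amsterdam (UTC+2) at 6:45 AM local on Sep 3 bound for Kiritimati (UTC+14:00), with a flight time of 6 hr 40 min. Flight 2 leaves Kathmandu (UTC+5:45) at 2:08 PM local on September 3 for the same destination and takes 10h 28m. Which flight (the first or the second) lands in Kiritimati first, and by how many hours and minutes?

the first, by 7 hours 26 minutes

Flight 1 in UTC: 6:45 AM − 2:00 = 4:45 AM on Sep 3.
+6 hours 40 minutes → arrive 11:25 AM UTC on Sep 3.
Flight 2 in UTC: 2:08 PM − 5:45 = 8:23 AM on Sep 3.
+10 hours and 28 minutes → arrive 6:51 PM UTC on Sep 3.
Flight 1 lands earlier by 7 hours 26 minutes.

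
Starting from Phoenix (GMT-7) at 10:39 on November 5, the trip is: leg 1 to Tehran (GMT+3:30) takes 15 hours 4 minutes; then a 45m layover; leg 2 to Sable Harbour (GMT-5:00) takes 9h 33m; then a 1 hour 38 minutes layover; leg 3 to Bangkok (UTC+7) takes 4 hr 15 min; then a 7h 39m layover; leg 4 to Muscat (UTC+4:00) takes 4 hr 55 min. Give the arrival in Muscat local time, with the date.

Convert departure to UTC: 10:39 + 7:00 = 17:39 UTC on Nov 5.
Add 15 hours 4 minutes leg 1 → 08:43 UTC (Nov 6).
Add 45 minutes layover in Tehran → 09:28 UTC.
Add 9 hours 33 minutes leg 2 → 19:01 UTC.
Add 1 hour 38 minutes layover in Sable Harbour → 20:39 UTC.
Add 4 hours 15 minutes leg 3 → 00:54 UTC (Nov 7).
Add 7 hours 39 minutes layover in Bangkok → 08:33 UTC.
Add 4 hours 55 minutes leg 4 → 13:28 UTC.
Muscat is UTC+4:00, so local arrival = 13:28 + 4:00 = 17:28 on Nov 7.

17:28 on November 7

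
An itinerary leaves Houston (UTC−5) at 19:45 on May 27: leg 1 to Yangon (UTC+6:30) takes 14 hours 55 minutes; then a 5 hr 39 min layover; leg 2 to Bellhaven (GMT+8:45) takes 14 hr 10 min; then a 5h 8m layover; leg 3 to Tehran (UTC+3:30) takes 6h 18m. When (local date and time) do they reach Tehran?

02:25 on May 30

Convert departure to UTC: 19:45 + 5:00 = 00:45 UTC on May 28.
Add 14 hours 55 minutes leg 1 → 15:40 UTC.
Add 5 hours 39 minutes layover in Yangon → 21:19 UTC.
Add 14 hours 10 minutes leg 2 → 11:29 UTC (May 29).
Add 5 hours and 8 minutes layover in Bellhaven → 16:37 UTC.
Add 6 hours and 18 minutes leg 3 → 22:55 UTC.
Tehran is UTC+3:30, so local arrival = 22:55 + 3:30 = 02:25 on May 30.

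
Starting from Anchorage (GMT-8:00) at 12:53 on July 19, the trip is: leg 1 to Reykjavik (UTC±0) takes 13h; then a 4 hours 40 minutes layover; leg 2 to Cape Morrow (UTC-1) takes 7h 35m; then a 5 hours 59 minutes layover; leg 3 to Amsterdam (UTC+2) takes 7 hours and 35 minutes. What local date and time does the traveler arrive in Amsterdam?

13:42 on July 21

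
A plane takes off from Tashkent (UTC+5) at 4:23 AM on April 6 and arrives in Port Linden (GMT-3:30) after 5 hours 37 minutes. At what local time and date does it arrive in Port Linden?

Convert departure to UTC: 4:23 AM − 5:00 = 11:23 PM UTC on Apr 5.
Add 5 hours 37 minutes travel time → 5:00 AM UTC (Apr 6).
Port Linden is UTC−3:30, so local arrival = 5:00 AM − 3:30 = 1:30 AM on Apr 6.

1:30 AM on April 6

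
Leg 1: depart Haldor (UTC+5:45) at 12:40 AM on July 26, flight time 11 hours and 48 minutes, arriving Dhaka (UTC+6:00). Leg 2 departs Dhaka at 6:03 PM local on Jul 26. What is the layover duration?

5 hours 20 minutes

Convert departure to UTC: 12:40 AM − 5:45 = 6:55 PM UTC on Jul 25.
Add 11 hours 48 minutes flight time → 6:43 AM UTC (Jul 26).
Dhaka is UTC+6:00, so local arrival = 6:43 AM + 6:00 = 12:43 PM on Jul 26.
Layover = 6:03 PM − 12:43 PM = 5 hours 20 minutes.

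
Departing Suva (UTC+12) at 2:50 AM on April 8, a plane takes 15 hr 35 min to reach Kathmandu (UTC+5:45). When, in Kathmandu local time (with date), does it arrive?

12:10 PM on April 8

Kathmandu is 6:15 behind Suva.
After 15 hours 35 minutes it is 6:25 PM in Suva.
Shift by the zone difference: 6:25 PM − 6:15 = 12:10 PM on Apr 8 in Kathmandu.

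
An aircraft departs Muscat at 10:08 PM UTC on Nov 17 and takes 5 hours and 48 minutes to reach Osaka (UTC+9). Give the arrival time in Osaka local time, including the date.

12:56 PM on Nov 18

Departure is given in UTC: 10:08 PM on Nov 17.
Add 5 hours and 48 minutes → 3:56 AM UTC (Nov 18).
Osaka is UTC+9:00: 3:56 AM + 9:00 = 12:56 PM on Nov 18.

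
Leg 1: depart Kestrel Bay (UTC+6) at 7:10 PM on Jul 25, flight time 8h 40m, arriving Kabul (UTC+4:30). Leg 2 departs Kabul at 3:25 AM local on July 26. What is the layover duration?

Convert departure to UTC: 7:10 PM − 6:00 = 1:10 PM UTC on Jul 25.
Add 8 hours 40 minutes flight time → 9:50 PM UTC.
Kabul is UTC+4:30, so local arrival = 9:50 PM + 4:30 = 2:20 AM on Jul 26.
Layover = 3:25 AM − 2:20 AM = 1 hour 5 minutes.

1 hour 5 minutes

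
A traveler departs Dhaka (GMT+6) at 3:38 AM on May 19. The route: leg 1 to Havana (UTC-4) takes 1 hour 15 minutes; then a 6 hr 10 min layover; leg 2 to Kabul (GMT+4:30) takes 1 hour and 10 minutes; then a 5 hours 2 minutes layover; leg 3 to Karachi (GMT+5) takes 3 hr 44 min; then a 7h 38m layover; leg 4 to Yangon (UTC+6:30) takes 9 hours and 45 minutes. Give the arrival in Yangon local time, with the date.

Convert departure to UTC: 3:38 AM − 6:00 = 9:38 PM UTC on May 18.
Add 1 hour 15 minutes leg 1 → 10:53 PM UTC.
Add 6 hours 10 minutes layover in Havana → 5:03 AM UTC (May 19).
Add 1 hour and 10 minutes leg 2 → 6:13 AM UTC.
Add 5 hours 2 minutes layover in Kabul → 11:15 AM UTC.
Add 3 hours 44 minutes leg 3 → 2:59 PM UTC.
Add 7 hours and 38 minutes layover in Karachi → 10:37 PM UTC.
Add 9 hours and 45 minutes leg 4 → 8:22 AM UTC (May 20).
Yangon is UTC+6:30, so local arrival = 8:22 AM + 6:30 = 2:52 PM on May 20.

2:52 PM on May 20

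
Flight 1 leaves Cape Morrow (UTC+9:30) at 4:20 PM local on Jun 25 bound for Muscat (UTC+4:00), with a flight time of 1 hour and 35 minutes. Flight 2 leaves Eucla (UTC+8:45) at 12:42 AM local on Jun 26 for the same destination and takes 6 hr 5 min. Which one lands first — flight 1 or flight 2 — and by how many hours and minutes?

the first, by 13 hours 37 minutes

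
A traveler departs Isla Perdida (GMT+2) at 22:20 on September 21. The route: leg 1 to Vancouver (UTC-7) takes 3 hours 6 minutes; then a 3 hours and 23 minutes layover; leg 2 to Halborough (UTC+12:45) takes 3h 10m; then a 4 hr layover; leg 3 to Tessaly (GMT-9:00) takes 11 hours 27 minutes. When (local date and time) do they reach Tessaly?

12:26 on September 22

Convert departure to UTC: 22:20 − 2:00 = 20:20 UTC on Sep 21.
Add 3 hours and 6 minutes leg 1 → 23:26 UTC.
Add 3 hours and 23 minutes layover in Vancouver → 02:49 UTC (Sep 22).
Add 3 hours and 10 minutes leg 2 → 05:59 UTC.
Add 4 hours layover in Halborough → 09:59 UTC.
Add 11 hours and 27 minutes leg 3 → 21:26 UTC.
Tessaly is UTC−9:00, so local arrival = 21:26 − 9:00 = 12:26 on Sep 22.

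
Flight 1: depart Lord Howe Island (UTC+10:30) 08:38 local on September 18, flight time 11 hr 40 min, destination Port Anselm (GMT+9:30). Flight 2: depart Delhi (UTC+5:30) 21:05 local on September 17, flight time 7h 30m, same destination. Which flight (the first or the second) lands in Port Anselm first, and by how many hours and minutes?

the second, by 10 hours 43 minutes

Flight 1 in UTC: 08:38 − 10:30 = 22:08 on Sep 17.
+11 hours 40 minutes → arrive 09:48 UTC on Sep 18.
Flight 2 in UTC: 21:05 − 5:30 = 15:35 on Sep 17.
+7 hours 30 minutes → arrive 23:05 UTC on Sep 17.
Flight 2 lands earlier by 10 hours 43 minutes.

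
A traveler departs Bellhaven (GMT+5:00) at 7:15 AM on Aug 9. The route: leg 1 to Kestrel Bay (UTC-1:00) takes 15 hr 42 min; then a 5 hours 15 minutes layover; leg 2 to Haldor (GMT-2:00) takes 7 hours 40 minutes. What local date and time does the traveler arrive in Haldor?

Convert departure to UTC: 7:15 AM − 5:00 = 2:15 AM UTC on Aug 9.
Add 15 hours 42 minutes leg 1 → 5:57 PM UTC.
Add 5 hours and 15 minutes layover in Kestrel Bay → 11:12 PM UTC.
Add 7 hours and 40 minutes leg 2 → 6:52 AM UTC (Aug 10).
Haldor is UTC−2:00, so local arrival = 6:52 AM − 2:00 = 4:52 AM on Aug 10.

4:52 AM on August 10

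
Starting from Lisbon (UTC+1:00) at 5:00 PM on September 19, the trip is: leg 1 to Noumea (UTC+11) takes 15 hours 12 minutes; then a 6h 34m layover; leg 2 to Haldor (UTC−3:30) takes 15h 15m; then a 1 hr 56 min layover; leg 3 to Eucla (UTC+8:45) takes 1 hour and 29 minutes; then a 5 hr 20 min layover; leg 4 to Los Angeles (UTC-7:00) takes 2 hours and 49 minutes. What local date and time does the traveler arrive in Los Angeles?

9:35 AM on September 21

Convert departure to UTC: 5:00 PM − 1:00 = 4:00 PM UTC on Sep 19.
Add 15 hours and 12 minutes leg 1 → 7:12 AM UTC (Sep 20).
Add 6 hours and 34 minutes layover in Noumea → 1:46 PM UTC.
Add 15 hours 15 minutes leg 2 → 5:01 AM UTC (Sep 21).
Add 1 hour 56 minutes layover in Haldor → 6:57 AM UTC.
Add 1 hour 29 minutes leg 3 → 8:26 AM UTC.
Add 5 hours and 20 minutes layover in Eucla → 1:46 PM UTC.
Add 2 hours and 49 minutes leg 4 → 4:35 PM UTC.
Los Angeles is UTC−7:00, so local arrival = 4:35 PM − 7:00 = 9:35 AM on Sep 21.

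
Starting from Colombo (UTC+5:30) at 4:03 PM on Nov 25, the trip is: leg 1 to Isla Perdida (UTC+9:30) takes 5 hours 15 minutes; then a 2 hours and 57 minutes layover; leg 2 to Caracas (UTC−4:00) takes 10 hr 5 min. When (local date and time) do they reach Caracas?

12:50 AM on November 26

Convert departure to UTC: 4:03 PM − 5:30 = 10:33 AM UTC on Nov 25.
Add 5 hours and 15 minutes leg 1 → 3:48 PM UTC.
Add 2 hours and 57 minutes layover in Isla Perdida → 6:45 PM UTC.
Add 10 hours and 5 minutes leg 2 → 4:50 AM UTC (Nov 26).
Caracas is UTC−4:00, so local arrival = 4:50 AM − 4:00 = 12:50 AM on Nov 26.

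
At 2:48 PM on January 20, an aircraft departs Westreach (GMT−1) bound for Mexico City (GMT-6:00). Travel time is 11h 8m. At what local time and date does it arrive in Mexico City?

8:56 PM on January 20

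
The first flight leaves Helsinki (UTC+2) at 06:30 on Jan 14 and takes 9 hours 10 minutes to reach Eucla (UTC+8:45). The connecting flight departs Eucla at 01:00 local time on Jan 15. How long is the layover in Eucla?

Convert departure to UTC: 06:30 − 2:00 = 04:30 UTC on Jan 14.
Add 9 hours and 10 minutes flight time → 13:40 UTC.
Eucla is UTC+8:45, so local arrival = 13:40 + 8:45 = 22:25 on Jan 14.
Layover = 01:00 − 22:25 (+1 day) = 2 hours 35 minutes.

2 hours 35 minutes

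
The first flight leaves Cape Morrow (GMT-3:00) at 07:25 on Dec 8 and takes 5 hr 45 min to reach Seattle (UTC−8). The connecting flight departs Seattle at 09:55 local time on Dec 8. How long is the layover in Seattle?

1 hour 45 minutes

Convert departure to UTC: 07:25 + 3:00 = 10:25 UTC on Dec 8.
Add 5 hours 45 minutes flight time → 16:10 UTC.
Seattle is UTC−8:00, so local arrival = 16:10 − 8:00 = 08:10 on Dec 8.
Layover = 09:55 − 08:10 = 1 hour 45 minutes.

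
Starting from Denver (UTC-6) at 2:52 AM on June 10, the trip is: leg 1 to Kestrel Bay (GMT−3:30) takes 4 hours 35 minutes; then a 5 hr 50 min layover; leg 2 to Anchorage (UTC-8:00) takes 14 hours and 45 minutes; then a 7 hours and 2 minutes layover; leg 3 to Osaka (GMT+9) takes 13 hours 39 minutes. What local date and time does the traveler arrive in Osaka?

Convert departure to UTC: 2:52 AM + 6:00 = 8:52 AM UTC on Jun 10.
Add 4 hours and 35 minutes leg 1 → 1:27 PM UTC.
Add 5 hours 50 minutes layover in Kestrel Bay → 7:17 PM UTC.
Add 14 hours and 45 minutes leg 2 → 10:02 AM UTC (Jun 11).
Add 7 hours 2 minutes layover in Anchorage → 5:04 PM UTC.
Add 13 hours and 39 minutes leg 3 → 6:43 AM UTC (Jun 12).
Osaka is UTC+9:00, so local arrival = 6:43 AM + 9:00 = 3:43 PM on Jun 12.

3:43 PM on June 12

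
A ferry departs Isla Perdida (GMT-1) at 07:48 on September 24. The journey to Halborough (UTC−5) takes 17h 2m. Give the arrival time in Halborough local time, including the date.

20:50 on Sep 24

Convert departure to UTC: 07:48 + 1:00 = 08:48 UTC on Sep 24.
Add 17 hours and 2 minutes travel time → 01:50 UTC (Sep 25).
Halborough is UTC−5:00, so local arrival = 01:50 − 5:00 = 20:50 on Sep 24.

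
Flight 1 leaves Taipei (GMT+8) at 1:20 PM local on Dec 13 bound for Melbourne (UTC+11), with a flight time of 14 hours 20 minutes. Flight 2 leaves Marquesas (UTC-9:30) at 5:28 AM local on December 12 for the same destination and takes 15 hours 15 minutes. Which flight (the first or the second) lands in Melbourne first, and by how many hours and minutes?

the second, by 13 hours 27 minutes

Flight 1 in UTC: 1:20 PM − 8:00 = 5:20 AM on Dec 13.
+14 hours 20 minutes → arrive 7:40 PM UTC on Dec 13.
Flight 2 in UTC: 5:28 AM + 9:30 = 2:58 PM on Dec 12.
+15 hours 15 minutes → arrive 6:13 AM UTC on Dec 13.
Flight 2 lands earlier by 13 hours 27 minutes.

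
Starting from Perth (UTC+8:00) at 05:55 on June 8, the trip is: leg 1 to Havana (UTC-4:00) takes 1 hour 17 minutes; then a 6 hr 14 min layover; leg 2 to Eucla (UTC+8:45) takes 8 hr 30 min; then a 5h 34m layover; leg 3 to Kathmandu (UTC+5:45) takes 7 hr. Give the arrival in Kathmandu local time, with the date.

08:15 on Jun 9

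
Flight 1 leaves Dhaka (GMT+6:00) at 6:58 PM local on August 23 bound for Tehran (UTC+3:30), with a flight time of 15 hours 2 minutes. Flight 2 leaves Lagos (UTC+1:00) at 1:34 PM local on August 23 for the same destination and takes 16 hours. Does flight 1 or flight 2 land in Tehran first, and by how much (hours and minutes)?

Flight 1 in UTC: 6:58 PM − 6:00 = 12:58 PM on Aug 23.
+15 hours 2 minutes → arrive 4:00 AM UTC on Aug 24.
Flight 2 in UTC: 1:34 PM − 1:00 = 12:34 PM on Aug 23.
+16 hours → arrive 4:34 AM UTC on Aug 24.
Flight 1 lands earlier by 34 minutes.

the first, by 34 minutes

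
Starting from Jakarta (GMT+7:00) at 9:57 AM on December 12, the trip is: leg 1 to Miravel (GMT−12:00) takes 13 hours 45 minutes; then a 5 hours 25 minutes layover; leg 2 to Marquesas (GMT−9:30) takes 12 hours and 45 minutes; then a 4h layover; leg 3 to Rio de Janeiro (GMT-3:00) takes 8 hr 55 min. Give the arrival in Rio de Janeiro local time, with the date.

8:47 PM on December 13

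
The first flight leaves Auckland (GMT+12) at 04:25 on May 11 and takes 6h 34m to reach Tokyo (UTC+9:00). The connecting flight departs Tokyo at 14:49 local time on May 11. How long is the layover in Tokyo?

6 hours 50 minutes

Convert departure to UTC: 04:25 − 12:00 = 16:25 UTC on May 10.
Add 6 hours and 34 minutes flight time → 22:59 UTC.
Tokyo is UTC+9:00, so local arrival = 22:59 + 9:00 = 07:59 on May 11.
Layover = 14:49 − 07:59 = 6 hours 50 minutes.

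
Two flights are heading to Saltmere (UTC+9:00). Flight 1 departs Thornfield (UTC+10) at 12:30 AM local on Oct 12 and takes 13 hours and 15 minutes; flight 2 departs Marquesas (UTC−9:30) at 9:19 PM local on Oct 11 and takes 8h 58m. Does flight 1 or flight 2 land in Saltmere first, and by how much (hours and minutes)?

the first, by 12 hours 2 minutes

Flight 1 in UTC: 12:30 AM − 10:00 = 2:30 PM on Oct 11.
+13 hours and 15 minutes → arrive 3:45 AM UTC on Oct 12.
Flight 2 in UTC: 9:19 PM + 9:30 = 6:49 AM on Oct 12.
+8 hours and 58 minutes → arrive 3:47 PM UTC on Oct 12.
Flight 1 lands earlier by 12 hours 2 minutes.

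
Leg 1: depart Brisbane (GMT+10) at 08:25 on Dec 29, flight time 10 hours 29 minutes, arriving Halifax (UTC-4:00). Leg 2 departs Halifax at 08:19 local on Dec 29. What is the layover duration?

Convert departure to UTC: 08:25 − 10:00 = 22:25 UTC on Dec 28.
Add 10 hours 29 minutes flight time → 08:54 UTC (Dec 29).
Halifax is UTC−4:00, so local arrival = 08:54 − 4:00 = 04:54 on Dec 29.
Layover = 08:19 − 04:54 = 3 hours 25 minutes.

3 hours 25 minutes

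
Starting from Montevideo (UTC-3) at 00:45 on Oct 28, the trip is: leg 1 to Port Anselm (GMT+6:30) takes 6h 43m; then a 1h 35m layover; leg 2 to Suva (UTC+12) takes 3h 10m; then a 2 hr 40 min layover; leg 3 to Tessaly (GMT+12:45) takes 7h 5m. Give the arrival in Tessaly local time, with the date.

13:43 on Oct 29

Convert departure to UTC: 00:45 + 3:00 = 03:45 UTC on Oct 28.
Add 6 hours and 43 minutes leg 1 → 10:28 UTC.
Add 1 hour and 35 minutes layover in Port Anselm → 12:03 UTC.
Add 3 hours and 10 minutes leg 2 → 15:13 UTC.
Add 2 hours 40 minutes layover in Suva → 17:53 UTC.
Add 7 hours and 5 minutes leg 3 → 00:58 UTC (Oct 29).
Tessaly is UTC+12:45, so local arrival = 00:58 + 12:45 = 13:43 on Oct 29.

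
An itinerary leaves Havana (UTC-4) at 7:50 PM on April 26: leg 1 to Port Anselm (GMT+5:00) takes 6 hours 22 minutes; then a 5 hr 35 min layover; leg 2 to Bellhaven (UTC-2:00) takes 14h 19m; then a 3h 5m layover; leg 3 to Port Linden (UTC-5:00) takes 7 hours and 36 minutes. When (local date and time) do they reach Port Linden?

Convert departure to UTC: 7:50 PM + 4:00 = 11:50 PM UTC on Apr 26.
Add 6 hours and 22 minutes leg 1 → 6:12 AM UTC (Apr 27).
Add 5 hours and 35 minutes layover in Port Anselm → 11:47 AM UTC.
Add 14 hours and 19 minutes leg 2 → 2:06 AM UTC (Apr 28).
Add 3 hours and 5 minutes layover in Bellhaven → 5:11 AM UTC.
Add 7 hours and 36 minutes leg 3 → 12:47 PM UTC.
Port Linden is UTC−5:00, so local arrival = 12:47 PM − 5:00 = 7:47 AM on Apr 28.

7:47 AM on April 28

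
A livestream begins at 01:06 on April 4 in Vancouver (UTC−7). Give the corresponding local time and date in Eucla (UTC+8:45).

Eucla is 15:45 ahead of Vancouver.
Shift by the zone difference: 01:06 + 15:45 = 16:51 on Apr 4 in Eucla.

16:51 on Apr 4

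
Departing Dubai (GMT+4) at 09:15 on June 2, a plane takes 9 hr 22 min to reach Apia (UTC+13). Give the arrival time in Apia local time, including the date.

03:37 on June 3

Apia is 9:00 ahead of Dubai.
After 9 hours and 22 minutes it is 18:37 in Dubai.
Shift by the zone difference: 18:37 + 9:00 = 03:37 on Jun 3 in Apia.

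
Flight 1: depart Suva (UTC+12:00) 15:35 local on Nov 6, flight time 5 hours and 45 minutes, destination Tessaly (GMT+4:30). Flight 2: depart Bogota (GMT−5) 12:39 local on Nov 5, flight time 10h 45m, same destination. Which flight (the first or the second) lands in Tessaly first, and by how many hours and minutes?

Flight 1 in UTC: 15:35 − 12:00 = 03:35 on Nov 6.
+5 hours 45 minutes → arrive 09:20 UTC on Nov 6.
Flight 2 in UTC: 12:39 + 5:00 = 17:39 on Nov 5.
+10 hours and 45 minutes → arrive 04:24 UTC on Nov 6.
Flight 2 lands earlier by 4 hours 56 minutes.

the second, by 4 hours 56 minutes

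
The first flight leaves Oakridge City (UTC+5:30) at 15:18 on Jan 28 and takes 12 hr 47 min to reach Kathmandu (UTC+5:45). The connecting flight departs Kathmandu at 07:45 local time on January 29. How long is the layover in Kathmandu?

3 hours 25 minutes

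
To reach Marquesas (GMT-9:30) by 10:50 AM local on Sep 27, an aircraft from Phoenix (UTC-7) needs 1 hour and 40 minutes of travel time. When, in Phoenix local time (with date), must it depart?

11:40 AM on September 27

Target arrival in UTC: 10:50 AM + 9:30 = 8:20 PM on Sep 27.
Subtract 1 hour 40 minutes → departure 6:40 PM UTC on Sep 27.
Phoenix is UTC−7:00: 6:40 PM − 7:00 = 11:40 AM on Sep 27.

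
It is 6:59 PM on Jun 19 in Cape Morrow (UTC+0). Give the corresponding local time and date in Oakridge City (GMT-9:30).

9:29 AM on June 19

Cape Morrow is UTC+0 so that is 6:59 PM UTC.
Oakridge City is UTC−9:30: 6:59 PM − 9:30 = 9:29 AM on Jun 19.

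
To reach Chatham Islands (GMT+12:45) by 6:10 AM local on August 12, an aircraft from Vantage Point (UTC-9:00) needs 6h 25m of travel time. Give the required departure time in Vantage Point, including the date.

Target arrival in UTC: 6:10 AM − 12:45 = 5:25 PM on Aug 11.
Subtract 6 hours 25 minutes → departure 11:00 AM UTC on Aug 11.
Vantage Point is UTC−9:00: 11:00 AM − 9:00 = 2:00 AM on Aug 11.

2:00 AM on August 11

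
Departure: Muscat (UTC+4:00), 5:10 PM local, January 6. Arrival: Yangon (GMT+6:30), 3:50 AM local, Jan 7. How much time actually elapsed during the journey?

Yangon is 2:30 ahead of Muscat.
Clock-face elapsed time (ignoring zones) is 10 hours 40 minutes.
Actual elapsed = 10 hours 40 minutes − 2:30 = 8 hours 10 minutes.

8 hours 10 minutes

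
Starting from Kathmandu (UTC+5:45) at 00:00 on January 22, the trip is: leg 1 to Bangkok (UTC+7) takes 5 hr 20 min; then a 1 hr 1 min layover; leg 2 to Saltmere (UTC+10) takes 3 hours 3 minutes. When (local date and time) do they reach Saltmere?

Convert departure to UTC: 00:00 − 5:45 = 18:15 UTC on Jan 21.
Add 5 hours and 20 minutes leg 1 → 23:35 UTC.
Add 1 hour 1 minute layover in Bangkok → 00:36 UTC (Jan 22).
Add 3 hours and 3 minutes leg 2 → 03:39 UTC.
Saltmere is UTC+10:00, so local arrival = 03:39 + 10:00 = 13:39 on Jan 22.

13:39 on January 22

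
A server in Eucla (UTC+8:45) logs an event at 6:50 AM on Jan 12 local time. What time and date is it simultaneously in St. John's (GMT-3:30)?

6:35 PM on January 11

St. John's is 12:15 behind Eucla.
Shift by the zone difference: 6:50 AM − 12:15 = 6:35 PM on Jan 11 in St. John's.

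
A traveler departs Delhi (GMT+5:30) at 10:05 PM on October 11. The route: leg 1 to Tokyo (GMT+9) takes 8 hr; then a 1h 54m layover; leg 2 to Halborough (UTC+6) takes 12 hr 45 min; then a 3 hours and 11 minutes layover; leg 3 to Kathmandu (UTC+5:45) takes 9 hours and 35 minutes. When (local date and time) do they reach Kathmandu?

9:45 AM on October 13

Convert departure to UTC: 10:05 PM − 5:30 = 4:35 PM UTC on Oct 11.
Add 8 hours leg 1 → 12:35 AM UTC (Oct 12).
Add 1 hour 54 minutes layover in Tokyo → 2:29 AM UTC.
Add 12 hours and 45 minutes leg 2 → 3:14 PM UTC.
Add 3 hours and 11 minutes layover in Halborough → 6:25 PM UTC.
Add 9 hours and 35 minutes leg 3 → 4:00 AM UTC (Oct 13).
Kathmandu is UTC+5:45, so local arrival = 4:00 AM + 5:45 = 9:45 AM on Oct 13.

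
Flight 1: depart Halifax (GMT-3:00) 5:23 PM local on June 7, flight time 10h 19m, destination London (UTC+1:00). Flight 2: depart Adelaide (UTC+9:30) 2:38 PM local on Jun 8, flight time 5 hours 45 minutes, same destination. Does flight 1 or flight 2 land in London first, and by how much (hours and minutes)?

the first, by 4 hours 11 minutes

Flight 1 in UTC: 5:23 PM + 3:00 = 8:23 PM on Jun 7.
+10 hours and 19 minutes → arrive 6:42 AM UTC on Jun 8.
Flight 2 in UTC: 2:38 PM − 9:30 = 5:08 AM on Jun 8.
+5 hours 45 minutes → arrive 10:53 AM UTC on Jun 8.
Flight 1 lands earlier by 4 hours 11 minutes.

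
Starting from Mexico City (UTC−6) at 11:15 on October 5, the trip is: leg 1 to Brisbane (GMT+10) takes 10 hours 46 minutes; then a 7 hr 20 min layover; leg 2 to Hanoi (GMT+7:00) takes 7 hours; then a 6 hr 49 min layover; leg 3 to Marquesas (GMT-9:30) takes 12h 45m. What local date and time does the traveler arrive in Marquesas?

04:25 on October 7

Convert departure to UTC: 11:15 + 6:00 = 17:15 UTC on Oct 5.
Add 10 hours and 46 minutes leg 1 → 04:01 UTC (Oct 6).
Add 7 hours and 20 minutes layover in Brisbane → 11:21 UTC.
Add 7 hours leg 2 → 18:21 UTC.
Add 6 hours and 49 minutes layover in Hanoi → 01:10 UTC (Oct 7).
Add 12 hours and 45 minutes leg 3 → 13:55 UTC.
Marquesas is UTC−9:30, so local arrival = 13:55 − 9:30 = 04:25 on Oct 7.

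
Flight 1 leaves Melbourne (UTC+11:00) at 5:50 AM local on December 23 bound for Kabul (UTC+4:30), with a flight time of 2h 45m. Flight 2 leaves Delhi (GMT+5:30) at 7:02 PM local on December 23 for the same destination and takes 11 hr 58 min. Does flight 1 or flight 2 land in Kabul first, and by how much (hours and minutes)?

the first, by 27 hours 55 minutes

Flight 1 in UTC: 5:50 AM − 11:00 = 6:50 PM on Dec 22.
+2 hours 45 minutes → arrive 9:35 PM UTC on Dec 22.
Flight 2 in UTC: 7:02 PM − 5:30 = 1:32 PM on Dec 23.
+11 hours and 58 minutes → arrive 1:30 AM UTC on Dec 24.
Flight 1 lands earlier by 27 hours 55 minutes.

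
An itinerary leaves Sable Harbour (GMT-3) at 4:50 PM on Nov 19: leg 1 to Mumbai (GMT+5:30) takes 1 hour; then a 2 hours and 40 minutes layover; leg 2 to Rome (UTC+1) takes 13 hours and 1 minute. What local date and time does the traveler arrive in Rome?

Convert departure to UTC: 4:50 PM + 3:00 = 7:50 PM UTC on Nov 19.
Add 1 hour leg 1 → 8:50 PM UTC.
Add 2 hours and 40 minutes layover in Mumbai → 11:30 PM UTC.
Add 13 hours and 1 minute leg 2 → 12:31 PM UTC (Nov 20).
Rome is UTC+1:00, so local arrival = 12:31 PM + 1:00 = 1:31 PM on Nov 20.

1:31 PM on Nov 20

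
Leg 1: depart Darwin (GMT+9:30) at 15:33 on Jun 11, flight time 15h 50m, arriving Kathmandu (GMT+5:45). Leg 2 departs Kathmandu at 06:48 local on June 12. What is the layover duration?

3 hours 10 minutes

Convert departure to UTC: 15:33 − 9:30 = 06:03 UTC on Jun 11.
Add 15 hours 50 minutes flight time → 21:53 UTC.
Kathmandu is UTC+5:45, so local arrival = 21:53 + 5:45 = 03:38 on Jun 12.
Layover = 06:48 − 03:38 = 3 hours 10 minutes.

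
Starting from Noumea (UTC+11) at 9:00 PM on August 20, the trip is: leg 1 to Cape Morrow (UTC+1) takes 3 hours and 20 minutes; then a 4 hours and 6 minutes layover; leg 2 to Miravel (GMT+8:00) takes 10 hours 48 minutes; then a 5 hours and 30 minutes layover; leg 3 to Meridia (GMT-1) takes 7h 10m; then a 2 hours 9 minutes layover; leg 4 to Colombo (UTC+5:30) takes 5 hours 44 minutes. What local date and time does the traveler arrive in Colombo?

6:17 AM on August 22

Convert departure to UTC: 9:00 PM − 11:00 = 10:00 AM UTC on Aug 20.
Add 3 hours 20 minutes leg 1 → 1:20 PM UTC.
Add 4 hours and 6 minutes layover in Cape Morrow → 5:26 PM UTC.
Add 10 hours 48 minutes leg 2 → 4:14 AM UTC (Aug 21).
Add 5 hours 30 minutes layover in Miravel → 9:44 AM UTC.
Add 7 hours and 10 minutes leg 3 → 4:54 PM UTC.
Add 2 hours 9 minutes layover in Meridia → 7:03 PM UTC.
Add 5 hours 44 minutes leg 4 → 12:47 AM UTC (Aug 22).
Colombo is UTC+5:30, so local arrival = 12:47 AM + 5:30 = 6:17 AM on Aug 22.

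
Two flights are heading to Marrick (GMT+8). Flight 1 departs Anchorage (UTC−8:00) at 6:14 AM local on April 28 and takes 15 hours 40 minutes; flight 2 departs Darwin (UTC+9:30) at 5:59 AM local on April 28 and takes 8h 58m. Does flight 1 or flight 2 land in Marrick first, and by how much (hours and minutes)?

Flight 1 in UTC: 6:14 AM + 8:00 = 2:14 PM on Apr 28.
+15 hours 40 minutes → arrive 5:54 AM UTC on Apr 29.
Flight 2 in UTC: 5:59 AM − 9:30 = 8:29 PM on Apr 27.
+8 hours and 58 minutes → arrive 5:27 AM UTC on Apr 28.
Flight 2 lands earlier by 24 hours 27 minutes.

the second, by 24 hours 27 minutes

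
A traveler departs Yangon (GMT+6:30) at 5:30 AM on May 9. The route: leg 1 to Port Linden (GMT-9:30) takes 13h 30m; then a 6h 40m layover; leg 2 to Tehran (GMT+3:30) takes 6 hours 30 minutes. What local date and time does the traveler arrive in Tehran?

Convert departure to UTC: 5:30 AM − 6:30 = 11:00 PM UTC on May 8.
Add 13 hours 30 minutes leg 1 → 12:30 PM UTC (May 9).
Add 6 hours and 40 minutes layover in Port Linden → 7:10 PM UTC.
Add 6 hours 30 minutes leg 2 → 1:40 AM UTC (May 10).
Tehran is UTC+3:30, so local arrival = 1:40 AM + 3:30 = 5:10 AM on May 10.

5:10 AM on May 10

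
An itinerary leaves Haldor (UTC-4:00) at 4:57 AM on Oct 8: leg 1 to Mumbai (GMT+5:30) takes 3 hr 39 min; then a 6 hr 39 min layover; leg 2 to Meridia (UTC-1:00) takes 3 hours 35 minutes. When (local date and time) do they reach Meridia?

Convert departure to UTC: 4:57 AM + 4:00 = 8:57 AM UTC on Oct 8.
Add 3 hours and 39 minutes leg 1 → 12:36 PM UTC.
Add 6 hours 39 minutes layover in Mumbai → 7:15 PM UTC.
Add 3 hours 35 minutes leg 2 → 10:50 PM UTC.
Meridia is UTC−1:00, so local arrival = 10:50 PM − 1:00 = 9:50 PM on Oct 8.

9:50 PM on October 8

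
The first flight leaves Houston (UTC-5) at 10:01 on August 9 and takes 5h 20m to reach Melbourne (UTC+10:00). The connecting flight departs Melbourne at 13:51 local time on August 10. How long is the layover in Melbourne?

Convert departure to UTC: 10:01 + 5:00 = 15:01 UTC on Aug 9.
Add 5 hours and 20 minutes flight time → 20:21 UTC.
Melbourne is UTC+10:00, so local arrival = 20:21 + 10:00 = 06:21 on Aug 10.
Layover = 13:51 − 06:21 = 7 hours 30 minutes.

7 hours 30 minutes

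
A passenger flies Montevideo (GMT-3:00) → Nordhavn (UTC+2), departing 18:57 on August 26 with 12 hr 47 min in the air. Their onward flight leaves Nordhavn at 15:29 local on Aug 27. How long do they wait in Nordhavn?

Convert departure to UTC: 18:57 + 3:00 = 21:57 UTC on Aug 26.
Add 12 hours and 47 minutes flight time → 10:44 UTC (Aug 27).
Nordhavn is UTC+2:00, so local arrival = 10:44 + 2:00 = 12:44 on Aug 27.
Layover = 15:29 − 12:44 = 2 hours 45 minutes.

2 hours 45 minutes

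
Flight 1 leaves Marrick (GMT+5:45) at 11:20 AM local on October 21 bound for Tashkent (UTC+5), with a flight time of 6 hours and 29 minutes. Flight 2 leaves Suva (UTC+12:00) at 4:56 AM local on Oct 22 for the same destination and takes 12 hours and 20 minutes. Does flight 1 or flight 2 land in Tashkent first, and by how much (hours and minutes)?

Flight 1 in UTC: 11:20 AM − 5:45 = 5:35 AM on Oct 21.
+6 hours and 29 minutes → arrive 12:04 PM UTC on Oct 21.
Flight 2 in UTC: 4:56 AM − 12:00 = 4:56 PM on Oct 21.
+12 hours and 20 minutes → arrive 5:16 AM UTC on Oct 22.
Flight 1 lands earlier by 17 hours 12 minutes.

the first, by 17 hours 12 minutes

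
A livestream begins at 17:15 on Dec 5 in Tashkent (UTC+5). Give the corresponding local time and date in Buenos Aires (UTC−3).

In UTC: 17:15 − 5:00 = 12:15 on Dec 5.
Buenos Aires is UTC−3:00: 12:15 − 3:00 = 09:15 on Dec 5.

09:15 on December 5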